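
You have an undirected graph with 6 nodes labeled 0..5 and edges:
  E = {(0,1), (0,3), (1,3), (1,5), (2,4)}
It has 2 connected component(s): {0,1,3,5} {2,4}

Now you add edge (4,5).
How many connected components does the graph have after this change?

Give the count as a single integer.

Initial component count: 2
Add (4,5): merges two components. Count decreases: 2 -> 1.
New component count: 1

Answer: 1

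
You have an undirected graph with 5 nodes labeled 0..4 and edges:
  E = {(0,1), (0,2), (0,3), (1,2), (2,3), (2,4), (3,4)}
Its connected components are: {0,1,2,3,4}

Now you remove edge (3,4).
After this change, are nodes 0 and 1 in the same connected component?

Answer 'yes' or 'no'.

Answer: yes

Derivation:
Initial components: {0,1,2,3,4}
Removing edge (3,4): not a bridge — component count unchanged at 1.
New components: {0,1,2,3,4}
Are 0 and 1 in the same component? yes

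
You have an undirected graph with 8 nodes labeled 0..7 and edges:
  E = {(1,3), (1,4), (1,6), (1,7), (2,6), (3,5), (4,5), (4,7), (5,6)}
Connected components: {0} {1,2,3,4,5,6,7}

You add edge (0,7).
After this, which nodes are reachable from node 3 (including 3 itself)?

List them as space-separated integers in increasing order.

Before: nodes reachable from 3: {1,2,3,4,5,6,7}
Adding (0,7): merges 3's component with another. Reachability grows.
After: nodes reachable from 3: {0,1,2,3,4,5,6,7}

Answer: 0 1 2 3 4 5 6 7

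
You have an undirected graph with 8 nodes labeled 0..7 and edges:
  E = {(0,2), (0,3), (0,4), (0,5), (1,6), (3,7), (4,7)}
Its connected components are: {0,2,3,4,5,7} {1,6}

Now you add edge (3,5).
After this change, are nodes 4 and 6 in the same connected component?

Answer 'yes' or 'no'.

Initial components: {0,2,3,4,5,7} {1,6}
Adding edge (3,5): both already in same component {0,2,3,4,5,7}. No change.
New components: {0,2,3,4,5,7} {1,6}
Are 4 and 6 in the same component? no

Answer: no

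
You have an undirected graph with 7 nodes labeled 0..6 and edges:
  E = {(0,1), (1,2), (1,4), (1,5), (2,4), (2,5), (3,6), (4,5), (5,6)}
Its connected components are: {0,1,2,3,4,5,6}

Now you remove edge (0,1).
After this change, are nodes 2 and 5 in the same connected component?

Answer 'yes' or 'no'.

Answer: yes

Derivation:
Initial components: {0,1,2,3,4,5,6}
Removing edge (0,1): it was a bridge — component count 1 -> 2.
New components: {0} {1,2,3,4,5,6}
Are 2 and 5 in the same component? yes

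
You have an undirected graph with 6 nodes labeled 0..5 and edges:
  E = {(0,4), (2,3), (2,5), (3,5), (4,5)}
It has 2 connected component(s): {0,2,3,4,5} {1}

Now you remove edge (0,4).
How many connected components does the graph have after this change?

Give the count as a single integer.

Initial component count: 2
Remove (0,4): it was a bridge. Count increases: 2 -> 3.
  After removal, components: {0} {1} {2,3,4,5}
New component count: 3

Answer: 3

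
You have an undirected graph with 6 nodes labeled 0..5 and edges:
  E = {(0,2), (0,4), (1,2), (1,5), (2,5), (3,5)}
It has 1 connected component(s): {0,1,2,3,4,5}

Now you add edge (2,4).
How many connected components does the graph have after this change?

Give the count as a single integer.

Answer: 1

Derivation:
Initial component count: 1
Add (2,4): endpoints already in same component. Count unchanged: 1.
New component count: 1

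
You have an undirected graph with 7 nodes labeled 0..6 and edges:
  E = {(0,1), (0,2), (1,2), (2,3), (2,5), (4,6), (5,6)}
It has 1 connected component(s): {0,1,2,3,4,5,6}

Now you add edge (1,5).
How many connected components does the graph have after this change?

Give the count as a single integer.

Answer: 1

Derivation:
Initial component count: 1
Add (1,5): endpoints already in same component. Count unchanged: 1.
New component count: 1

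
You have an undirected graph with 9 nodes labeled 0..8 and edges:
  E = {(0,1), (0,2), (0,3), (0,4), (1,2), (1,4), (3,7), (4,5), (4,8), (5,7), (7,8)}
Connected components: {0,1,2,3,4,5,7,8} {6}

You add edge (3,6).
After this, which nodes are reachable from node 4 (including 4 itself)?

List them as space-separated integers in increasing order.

Before: nodes reachable from 4: {0,1,2,3,4,5,7,8}
Adding (3,6): merges 4's component with another. Reachability grows.
After: nodes reachable from 4: {0,1,2,3,4,5,6,7,8}

Answer: 0 1 2 3 4 5 6 7 8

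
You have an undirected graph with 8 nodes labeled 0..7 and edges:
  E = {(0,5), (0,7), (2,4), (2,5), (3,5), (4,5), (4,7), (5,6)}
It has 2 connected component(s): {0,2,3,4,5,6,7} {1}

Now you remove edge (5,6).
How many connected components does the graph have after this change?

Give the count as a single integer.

Answer: 3

Derivation:
Initial component count: 2
Remove (5,6): it was a bridge. Count increases: 2 -> 3.
  After removal, components: {0,2,3,4,5,7} {1} {6}
New component count: 3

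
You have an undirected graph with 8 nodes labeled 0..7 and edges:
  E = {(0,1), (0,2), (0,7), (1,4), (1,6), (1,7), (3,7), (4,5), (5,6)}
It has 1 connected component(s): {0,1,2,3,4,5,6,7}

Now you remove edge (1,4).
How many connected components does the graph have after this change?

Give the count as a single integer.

Initial component count: 1
Remove (1,4): not a bridge. Count unchanged: 1.
  After removal, components: {0,1,2,3,4,5,6,7}
New component count: 1

Answer: 1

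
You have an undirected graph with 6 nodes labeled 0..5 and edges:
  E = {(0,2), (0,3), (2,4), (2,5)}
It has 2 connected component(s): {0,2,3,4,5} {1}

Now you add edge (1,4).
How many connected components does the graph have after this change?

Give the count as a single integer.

Initial component count: 2
Add (1,4): merges two components. Count decreases: 2 -> 1.
New component count: 1

Answer: 1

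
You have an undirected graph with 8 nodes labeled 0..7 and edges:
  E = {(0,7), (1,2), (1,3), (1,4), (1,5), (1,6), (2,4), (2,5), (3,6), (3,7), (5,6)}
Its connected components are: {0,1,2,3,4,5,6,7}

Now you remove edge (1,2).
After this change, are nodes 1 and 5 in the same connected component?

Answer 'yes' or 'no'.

Answer: yes

Derivation:
Initial components: {0,1,2,3,4,5,6,7}
Removing edge (1,2): not a bridge — component count unchanged at 1.
New components: {0,1,2,3,4,5,6,7}
Are 1 and 5 in the same component? yes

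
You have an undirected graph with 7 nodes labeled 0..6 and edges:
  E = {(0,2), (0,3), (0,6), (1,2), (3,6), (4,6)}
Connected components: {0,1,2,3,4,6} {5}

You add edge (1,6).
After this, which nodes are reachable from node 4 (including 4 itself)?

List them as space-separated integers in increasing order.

Before: nodes reachable from 4: {0,1,2,3,4,6}
Adding (1,6): both endpoints already in same component. Reachability from 4 unchanged.
After: nodes reachable from 4: {0,1,2,3,4,6}

Answer: 0 1 2 3 4 6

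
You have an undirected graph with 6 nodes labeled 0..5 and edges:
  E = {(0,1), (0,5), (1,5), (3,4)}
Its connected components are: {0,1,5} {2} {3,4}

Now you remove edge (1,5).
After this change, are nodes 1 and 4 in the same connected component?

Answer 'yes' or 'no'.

Answer: no

Derivation:
Initial components: {0,1,5} {2} {3,4}
Removing edge (1,5): not a bridge — component count unchanged at 3.
New components: {0,1,5} {2} {3,4}
Are 1 and 4 in the same component? no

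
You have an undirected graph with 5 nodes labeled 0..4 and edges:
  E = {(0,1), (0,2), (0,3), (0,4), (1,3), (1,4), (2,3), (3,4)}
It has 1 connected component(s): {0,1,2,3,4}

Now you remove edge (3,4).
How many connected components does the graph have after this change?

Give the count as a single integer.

Initial component count: 1
Remove (3,4): not a bridge. Count unchanged: 1.
  After removal, components: {0,1,2,3,4}
New component count: 1

Answer: 1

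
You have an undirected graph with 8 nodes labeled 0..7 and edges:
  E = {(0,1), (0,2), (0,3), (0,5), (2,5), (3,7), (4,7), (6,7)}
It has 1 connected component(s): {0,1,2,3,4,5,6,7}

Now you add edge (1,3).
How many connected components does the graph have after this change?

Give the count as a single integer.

Initial component count: 1
Add (1,3): endpoints already in same component. Count unchanged: 1.
New component count: 1

Answer: 1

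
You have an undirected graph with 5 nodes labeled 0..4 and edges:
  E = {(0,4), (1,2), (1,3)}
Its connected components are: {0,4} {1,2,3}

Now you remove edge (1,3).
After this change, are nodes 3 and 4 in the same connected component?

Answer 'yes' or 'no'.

Initial components: {0,4} {1,2,3}
Removing edge (1,3): it was a bridge — component count 2 -> 3.
New components: {0,4} {1,2} {3}
Are 3 and 4 in the same component? no

Answer: no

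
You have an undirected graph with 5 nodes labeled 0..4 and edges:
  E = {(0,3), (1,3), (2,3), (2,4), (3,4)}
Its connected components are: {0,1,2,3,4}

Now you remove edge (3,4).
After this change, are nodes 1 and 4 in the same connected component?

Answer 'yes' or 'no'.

Answer: yes

Derivation:
Initial components: {0,1,2,3,4}
Removing edge (3,4): not a bridge — component count unchanged at 1.
New components: {0,1,2,3,4}
Are 1 and 4 in the same component? yes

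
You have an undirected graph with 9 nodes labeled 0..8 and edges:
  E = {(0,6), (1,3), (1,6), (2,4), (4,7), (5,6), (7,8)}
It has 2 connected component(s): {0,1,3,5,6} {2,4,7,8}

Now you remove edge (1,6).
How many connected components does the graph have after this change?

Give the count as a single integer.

Answer: 3

Derivation:
Initial component count: 2
Remove (1,6): it was a bridge. Count increases: 2 -> 3.
  After removal, components: {0,5,6} {1,3} {2,4,7,8}
New component count: 3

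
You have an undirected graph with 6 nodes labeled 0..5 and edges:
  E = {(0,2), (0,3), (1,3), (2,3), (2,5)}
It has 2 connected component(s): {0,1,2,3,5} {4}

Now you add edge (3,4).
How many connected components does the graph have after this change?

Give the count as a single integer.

Initial component count: 2
Add (3,4): merges two components. Count decreases: 2 -> 1.
New component count: 1

Answer: 1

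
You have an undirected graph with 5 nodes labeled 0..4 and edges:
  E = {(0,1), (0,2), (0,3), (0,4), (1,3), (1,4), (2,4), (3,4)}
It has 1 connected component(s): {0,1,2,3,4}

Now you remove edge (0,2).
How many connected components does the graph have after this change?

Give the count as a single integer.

Initial component count: 1
Remove (0,2): not a bridge. Count unchanged: 1.
  After removal, components: {0,1,2,3,4}
New component count: 1

Answer: 1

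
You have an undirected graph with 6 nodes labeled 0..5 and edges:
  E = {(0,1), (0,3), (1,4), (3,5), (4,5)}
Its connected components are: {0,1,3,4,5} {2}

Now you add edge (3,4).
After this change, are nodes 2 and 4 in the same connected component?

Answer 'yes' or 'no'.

Answer: no

Derivation:
Initial components: {0,1,3,4,5} {2}
Adding edge (3,4): both already in same component {0,1,3,4,5}. No change.
New components: {0,1,3,4,5} {2}
Are 2 and 4 in the same component? no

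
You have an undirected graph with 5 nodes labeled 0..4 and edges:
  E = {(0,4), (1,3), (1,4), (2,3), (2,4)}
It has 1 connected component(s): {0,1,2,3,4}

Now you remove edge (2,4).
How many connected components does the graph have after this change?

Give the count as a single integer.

Answer: 1

Derivation:
Initial component count: 1
Remove (2,4): not a bridge. Count unchanged: 1.
  After removal, components: {0,1,2,3,4}
New component count: 1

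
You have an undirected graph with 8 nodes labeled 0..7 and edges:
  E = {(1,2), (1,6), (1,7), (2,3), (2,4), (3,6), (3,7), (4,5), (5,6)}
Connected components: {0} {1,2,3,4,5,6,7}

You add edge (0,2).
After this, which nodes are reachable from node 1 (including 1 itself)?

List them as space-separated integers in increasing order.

Answer: 0 1 2 3 4 5 6 7

Derivation:
Before: nodes reachable from 1: {1,2,3,4,5,6,7}
Adding (0,2): merges 1's component with another. Reachability grows.
After: nodes reachable from 1: {0,1,2,3,4,5,6,7}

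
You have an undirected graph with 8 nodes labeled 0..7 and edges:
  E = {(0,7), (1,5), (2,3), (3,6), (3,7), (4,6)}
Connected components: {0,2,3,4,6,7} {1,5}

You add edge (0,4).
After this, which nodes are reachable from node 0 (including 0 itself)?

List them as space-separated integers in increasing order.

Answer: 0 2 3 4 6 7

Derivation:
Before: nodes reachable from 0: {0,2,3,4,6,7}
Adding (0,4): both endpoints already in same component. Reachability from 0 unchanged.
After: nodes reachable from 0: {0,2,3,4,6,7}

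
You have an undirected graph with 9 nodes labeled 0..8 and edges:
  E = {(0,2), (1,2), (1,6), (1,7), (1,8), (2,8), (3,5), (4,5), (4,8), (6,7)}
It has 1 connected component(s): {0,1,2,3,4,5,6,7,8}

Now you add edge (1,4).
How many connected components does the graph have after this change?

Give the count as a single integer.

Answer: 1

Derivation:
Initial component count: 1
Add (1,4): endpoints already in same component. Count unchanged: 1.
New component count: 1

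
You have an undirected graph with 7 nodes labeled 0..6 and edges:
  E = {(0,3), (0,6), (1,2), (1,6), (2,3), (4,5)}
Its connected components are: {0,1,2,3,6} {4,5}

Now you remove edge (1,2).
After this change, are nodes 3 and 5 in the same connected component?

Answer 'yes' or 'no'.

Answer: no

Derivation:
Initial components: {0,1,2,3,6} {4,5}
Removing edge (1,2): not a bridge — component count unchanged at 2.
New components: {0,1,2,3,6} {4,5}
Are 3 and 5 in the same component? no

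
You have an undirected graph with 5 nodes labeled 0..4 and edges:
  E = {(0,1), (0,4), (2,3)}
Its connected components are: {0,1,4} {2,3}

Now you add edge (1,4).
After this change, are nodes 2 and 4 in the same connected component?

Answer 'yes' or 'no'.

Initial components: {0,1,4} {2,3}
Adding edge (1,4): both already in same component {0,1,4}. No change.
New components: {0,1,4} {2,3}
Are 2 and 4 in the same component? no

Answer: no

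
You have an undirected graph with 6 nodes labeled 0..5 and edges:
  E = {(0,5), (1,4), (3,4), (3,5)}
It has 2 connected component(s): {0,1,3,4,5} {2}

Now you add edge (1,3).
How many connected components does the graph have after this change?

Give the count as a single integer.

Answer: 2

Derivation:
Initial component count: 2
Add (1,3): endpoints already in same component. Count unchanged: 2.
New component count: 2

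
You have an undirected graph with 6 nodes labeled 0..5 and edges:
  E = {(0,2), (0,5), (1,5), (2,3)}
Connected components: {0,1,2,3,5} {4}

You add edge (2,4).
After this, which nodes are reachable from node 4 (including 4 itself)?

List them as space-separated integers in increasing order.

Before: nodes reachable from 4: {4}
Adding (2,4): merges 4's component with another. Reachability grows.
After: nodes reachable from 4: {0,1,2,3,4,5}

Answer: 0 1 2 3 4 5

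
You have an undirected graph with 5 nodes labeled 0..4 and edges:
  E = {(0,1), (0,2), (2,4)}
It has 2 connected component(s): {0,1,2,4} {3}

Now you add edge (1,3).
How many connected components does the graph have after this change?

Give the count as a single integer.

Initial component count: 2
Add (1,3): merges two components. Count decreases: 2 -> 1.
New component count: 1

Answer: 1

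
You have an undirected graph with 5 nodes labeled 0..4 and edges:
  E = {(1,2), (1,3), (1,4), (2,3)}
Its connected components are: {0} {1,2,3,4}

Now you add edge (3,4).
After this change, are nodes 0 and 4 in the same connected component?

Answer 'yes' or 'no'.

Answer: no

Derivation:
Initial components: {0} {1,2,3,4}
Adding edge (3,4): both already in same component {1,2,3,4}. No change.
New components: {0} {1,2,3,4}
Are 0 and 4 in the same component? no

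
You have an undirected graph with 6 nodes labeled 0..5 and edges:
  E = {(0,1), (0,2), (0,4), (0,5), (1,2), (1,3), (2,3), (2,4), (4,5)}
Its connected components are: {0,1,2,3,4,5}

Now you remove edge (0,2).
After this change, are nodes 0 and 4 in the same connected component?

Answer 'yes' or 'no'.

Initial components: {0,1,2,3,4,5}
Removing edge (0,2): not a bridge — component count unchanged at 1.
New components: {0,1,2,3,4,5}
Are 0 and 4 in the same component? yes

Answer: yes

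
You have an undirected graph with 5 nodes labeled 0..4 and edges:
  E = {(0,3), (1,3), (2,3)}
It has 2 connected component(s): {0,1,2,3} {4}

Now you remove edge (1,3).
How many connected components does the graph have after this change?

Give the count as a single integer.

Answer: 3

Derivation:
Initial component count: 2
Remove (1,3): it was a bridge. Count increases: 2 -> 3.
  After removal, components: {0,2,3} {1} {4}
New component count: 3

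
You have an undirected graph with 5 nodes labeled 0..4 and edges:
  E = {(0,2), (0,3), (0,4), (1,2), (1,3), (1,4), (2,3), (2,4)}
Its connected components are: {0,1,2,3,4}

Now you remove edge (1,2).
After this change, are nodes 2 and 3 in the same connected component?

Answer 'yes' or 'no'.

Answer: yes

Derivation:
Initial components: {0,1,2,3,4}
Removing edge (1,2): not a bridge — component count unchanged at 1.
New components: {0,1,2,3,4}
Are 2 and 3 in the same component? yes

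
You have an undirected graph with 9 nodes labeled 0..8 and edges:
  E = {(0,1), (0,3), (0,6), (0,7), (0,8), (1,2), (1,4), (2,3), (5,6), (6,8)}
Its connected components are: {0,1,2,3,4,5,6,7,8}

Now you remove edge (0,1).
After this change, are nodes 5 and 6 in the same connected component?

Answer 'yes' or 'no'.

Answer: yes

Derivation:
Initial components: {0,1,2,3,4,5,6,7,8}
Removing edge (0,1): not a bridge — component count unchanged at 1.
New components: {0,1,2,3,4,5,6,7,8}
Are 5 and 6 in the same component? yes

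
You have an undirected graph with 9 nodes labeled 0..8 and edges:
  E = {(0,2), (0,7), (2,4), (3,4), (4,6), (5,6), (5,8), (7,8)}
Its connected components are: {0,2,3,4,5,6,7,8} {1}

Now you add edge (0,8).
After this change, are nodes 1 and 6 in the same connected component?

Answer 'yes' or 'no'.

Answer: no

Derivation:
Initial components: {0,2,3,4,5,6,7,8} {1}
Adding edge (0,8): both already in same component {0,2,3,4,5,6,7,8}. No change.
New components: {0,2,3,4,5,6,7,8} {1}
Are 1 and 6 in the same component? no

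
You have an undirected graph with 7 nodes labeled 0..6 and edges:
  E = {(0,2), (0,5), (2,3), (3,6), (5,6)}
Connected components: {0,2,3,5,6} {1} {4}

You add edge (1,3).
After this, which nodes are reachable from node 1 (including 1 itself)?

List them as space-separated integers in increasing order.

Answer: 0 1 2 3 5 6

Derivation:
Before: nodes reachable from 1: {1}
Adding (1,3): merges 1's component with another. Reachability grows.
After: nodes reachable from 1: {0,1,2,3,5,6}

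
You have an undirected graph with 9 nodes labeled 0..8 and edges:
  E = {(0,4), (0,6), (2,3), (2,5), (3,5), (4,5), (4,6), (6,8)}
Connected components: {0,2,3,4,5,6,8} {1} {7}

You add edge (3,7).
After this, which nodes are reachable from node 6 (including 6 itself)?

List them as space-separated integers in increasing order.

Before: nodes reachable from 6: {0,2,3,4,5,6,8}
Adding (3,7): merges 6's component with another. Reachability grows.
After: nodes reachable from 6: {0,2,3,4,5,6,7,8}

Answer: 0 2 3 4 5 6 7 8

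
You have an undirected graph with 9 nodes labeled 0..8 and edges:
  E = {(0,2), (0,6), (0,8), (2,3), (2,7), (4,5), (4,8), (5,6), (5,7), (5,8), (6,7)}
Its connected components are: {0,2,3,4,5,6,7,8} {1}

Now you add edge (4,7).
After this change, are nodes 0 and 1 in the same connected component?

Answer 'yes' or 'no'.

Answer: no

Derivation:
Initial components: {0,2,3,4,5,6,7,8} {1}
Adding edge (4,7): both already in same component {0,2,3,4,5,6,7,8}. No change.
New components: {0,2,3,4,5,6,7,8} {1}
Are 0 and 1 in the same component? no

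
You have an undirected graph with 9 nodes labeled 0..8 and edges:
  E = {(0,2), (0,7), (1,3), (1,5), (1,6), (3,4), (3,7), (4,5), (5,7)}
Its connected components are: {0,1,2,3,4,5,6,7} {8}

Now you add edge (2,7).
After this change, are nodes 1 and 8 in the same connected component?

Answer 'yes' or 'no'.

Answer: no

Derivation:
Initial components: {0,1,2,3,4,5,6,7} {8}
Adding edge (2,7): both already in same component {0,1,2,3,4,5,6,7}. No change.
New components: {0,1,2,3,4,5,6,7} {8}
Are 1 and 8 in the same component? no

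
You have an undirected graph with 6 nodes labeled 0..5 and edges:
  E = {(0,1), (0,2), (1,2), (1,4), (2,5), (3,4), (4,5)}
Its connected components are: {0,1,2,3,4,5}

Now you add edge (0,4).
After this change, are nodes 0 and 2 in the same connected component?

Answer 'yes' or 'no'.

Answer: yes

Derivation:
Initial components: {0,1,2,3,4,5}
Adding edge (0,4): both already in same component {0,1,2,3,4,5}. No change.
New components: {0,1,2,3,4,5}
Are 0 and 2 in the same component? yes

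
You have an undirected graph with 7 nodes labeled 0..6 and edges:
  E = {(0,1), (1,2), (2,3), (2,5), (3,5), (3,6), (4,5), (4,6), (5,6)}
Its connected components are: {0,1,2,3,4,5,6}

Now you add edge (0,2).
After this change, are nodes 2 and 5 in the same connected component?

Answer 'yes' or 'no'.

Answer: yes

Derivation:
Initial components: {0,1,2,3,4,5,6}
Adding edge (0,2): both already in same component {0,1,2,3,4,5,6}. No change.
New components: {0,1,2,3,4,5,6}
Are 2 and 5 in the same component? yes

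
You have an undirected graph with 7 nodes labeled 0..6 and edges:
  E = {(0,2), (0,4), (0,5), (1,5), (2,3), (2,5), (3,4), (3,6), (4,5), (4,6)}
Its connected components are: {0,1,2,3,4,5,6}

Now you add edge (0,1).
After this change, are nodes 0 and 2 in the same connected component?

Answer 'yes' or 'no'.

Answer: yes

Derivation:
Initial components: {0,1,2,3,4,5,6}
Adding edge (0,1): both already in same component {0,1,2,3,4,5,6}. No change.
New components: {0,1,2,3,4,5,6}
Are 0 and 2 in the same component? yes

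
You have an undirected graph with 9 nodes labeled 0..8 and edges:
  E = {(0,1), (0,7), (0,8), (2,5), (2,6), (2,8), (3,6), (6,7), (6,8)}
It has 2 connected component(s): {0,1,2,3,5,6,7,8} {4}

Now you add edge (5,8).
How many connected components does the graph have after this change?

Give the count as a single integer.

Initial component count: 2
Add (5,8): endpoints already in same component. Count unchanged: 2.
New component count: 2

Answer: 2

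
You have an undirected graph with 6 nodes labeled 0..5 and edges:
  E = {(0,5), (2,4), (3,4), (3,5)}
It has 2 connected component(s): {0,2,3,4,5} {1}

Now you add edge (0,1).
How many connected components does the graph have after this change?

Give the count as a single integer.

Initial component count: 2
Add (0,1): merges two components. Count decreases: 2 -> 1.
New component count: 1

Answer: 1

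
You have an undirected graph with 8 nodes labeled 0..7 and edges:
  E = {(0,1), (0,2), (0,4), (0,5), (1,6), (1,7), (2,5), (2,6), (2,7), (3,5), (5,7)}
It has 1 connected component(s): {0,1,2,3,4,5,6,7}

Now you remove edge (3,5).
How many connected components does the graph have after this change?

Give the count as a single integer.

Answer: 2

Derivation:
Initial component count: 1
Remove (3,5): it was a bridge. Count increases: 1 -> 2.
  After removal, components: {0,1,2,4,5,6,7} {3}
New component count: 2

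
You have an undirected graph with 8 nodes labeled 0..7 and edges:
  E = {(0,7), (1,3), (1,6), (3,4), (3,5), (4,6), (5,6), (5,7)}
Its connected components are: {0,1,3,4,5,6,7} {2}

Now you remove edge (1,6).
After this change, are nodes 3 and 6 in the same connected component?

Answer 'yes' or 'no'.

Answer: yes

Derivation:
Initial components: {0,1,3,4,5,6,7} {2}
Removing edge (1,6): not a bridge — component count unchanged at 2.
New components: {0,1,3,4,5,6,7} {2}
Are 3 and 6 in the same component? yes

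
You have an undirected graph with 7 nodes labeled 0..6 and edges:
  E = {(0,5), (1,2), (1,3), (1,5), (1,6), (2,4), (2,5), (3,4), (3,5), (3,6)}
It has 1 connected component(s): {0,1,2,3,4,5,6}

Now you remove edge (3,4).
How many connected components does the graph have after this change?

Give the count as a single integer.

Initial component count: 1
Remove (3,4): not a bridge. Count unchanged: 1.
  After removal, components: {0,1,2,3,4,5,6}
New component count: 1

Answer: 1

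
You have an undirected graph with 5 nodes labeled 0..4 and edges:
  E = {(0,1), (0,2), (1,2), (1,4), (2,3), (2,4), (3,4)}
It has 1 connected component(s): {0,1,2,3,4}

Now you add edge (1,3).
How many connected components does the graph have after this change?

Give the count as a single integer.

Initial component count: 1
Add (1,3): endpoints already in same component. Count unchanged: 1.
New component count: 1

Answer: 1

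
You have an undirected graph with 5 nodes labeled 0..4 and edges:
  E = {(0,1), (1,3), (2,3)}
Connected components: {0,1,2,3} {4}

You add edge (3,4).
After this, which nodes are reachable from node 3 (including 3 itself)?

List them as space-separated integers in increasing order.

Before: nodes reachable from 3: {0,1,2,3}
Adding (3,4): merges 3's component with another. Reachability grows.
After: nodes reachable from 3: {0,1,2,3,4}

Answer: 0 1 2 3 4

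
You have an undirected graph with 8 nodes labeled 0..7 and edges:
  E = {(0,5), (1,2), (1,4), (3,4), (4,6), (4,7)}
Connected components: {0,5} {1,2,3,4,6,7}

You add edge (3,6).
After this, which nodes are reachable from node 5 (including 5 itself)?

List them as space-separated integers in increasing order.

Answer: 0 5

Derivation:
Before: nodes reachable from 5: {0,5}
Adding (3,6): both endpoints already in same component. Reachability from 5 unchanged.
After: nodes reachable from 5: {0,5}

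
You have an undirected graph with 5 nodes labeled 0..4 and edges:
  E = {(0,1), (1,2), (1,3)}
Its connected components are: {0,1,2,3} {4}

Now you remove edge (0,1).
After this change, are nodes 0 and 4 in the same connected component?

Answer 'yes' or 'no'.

Answer: no

Derivation:
Initial components: {0,1,2,3} {4}
Removing edge (0,1): it was a bridge — component count 2 -> 3.
New components: {0} {1,2,3} {4}
Are 0 and 4 in the same component? no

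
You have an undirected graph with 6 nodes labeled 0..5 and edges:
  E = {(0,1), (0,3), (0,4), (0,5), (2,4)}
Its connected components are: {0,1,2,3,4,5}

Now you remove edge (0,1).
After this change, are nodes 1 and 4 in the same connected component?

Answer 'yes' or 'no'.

Initial components: {0,1,2,3,4,5}
Removing edge (0,1): it was a bridge — component count 1 -> 2.
New components: {0,2,3,4,5} {1}
Are 1 and 4 in the same component? no

Answer: no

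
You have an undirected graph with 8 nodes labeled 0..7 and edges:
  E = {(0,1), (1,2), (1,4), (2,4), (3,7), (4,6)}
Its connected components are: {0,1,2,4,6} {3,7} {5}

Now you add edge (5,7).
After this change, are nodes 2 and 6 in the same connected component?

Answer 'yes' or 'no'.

Answer: yes

Derivation:
Initial components: {0,1,2,4,6} {3,7} {5}
Adding edge (5,7): merges {5} and {3,7}.
New components: {0,1,2,4,6} {3,5,7}
Are 2 and 6 in the same component? yes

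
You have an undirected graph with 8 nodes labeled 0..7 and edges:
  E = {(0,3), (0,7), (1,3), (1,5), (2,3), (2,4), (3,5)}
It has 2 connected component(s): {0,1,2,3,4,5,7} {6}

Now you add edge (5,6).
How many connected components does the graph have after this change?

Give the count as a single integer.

Initial component count: 2
Add (5,6): merges two components. Count decreases: 2 -> 1.
New component count: 1

Answer: 1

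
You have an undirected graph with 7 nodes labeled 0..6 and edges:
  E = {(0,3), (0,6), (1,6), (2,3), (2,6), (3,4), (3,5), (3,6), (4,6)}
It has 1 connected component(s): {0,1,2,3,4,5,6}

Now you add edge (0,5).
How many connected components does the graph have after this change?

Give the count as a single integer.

Initial component count: 1
Add (0,5): endpoints already in same component. Count unchanged: 1.
New component count: 1

Answer: 1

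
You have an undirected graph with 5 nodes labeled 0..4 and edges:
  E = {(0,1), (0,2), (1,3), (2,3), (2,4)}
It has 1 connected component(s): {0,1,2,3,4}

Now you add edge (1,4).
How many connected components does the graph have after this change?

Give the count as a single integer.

Answer: 1

Derivation:
Initial component count: 1
Add (1,4): endpoints already in same component. Count unchanged: 1.
New component count: 1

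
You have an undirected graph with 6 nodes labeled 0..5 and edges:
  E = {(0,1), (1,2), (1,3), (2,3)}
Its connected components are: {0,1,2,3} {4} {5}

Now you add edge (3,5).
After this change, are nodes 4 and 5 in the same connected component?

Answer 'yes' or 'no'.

Initial components: {0,1,2,3} {4} {5}
Adding edge (3,5): merges {0,1,2,3} and {5}.
New components: {0,1,2,3,5} {4}
Are 4 and 5 in the same component? no

Answer: no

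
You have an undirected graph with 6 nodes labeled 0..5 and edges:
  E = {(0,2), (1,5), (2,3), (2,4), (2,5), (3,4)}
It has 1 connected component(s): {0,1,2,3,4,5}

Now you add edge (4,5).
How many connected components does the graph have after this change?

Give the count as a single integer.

Initial component count: 1
Add (4,5): endpoints already in same component. Count unchanged: 1.
New component count: 1

Answer: 1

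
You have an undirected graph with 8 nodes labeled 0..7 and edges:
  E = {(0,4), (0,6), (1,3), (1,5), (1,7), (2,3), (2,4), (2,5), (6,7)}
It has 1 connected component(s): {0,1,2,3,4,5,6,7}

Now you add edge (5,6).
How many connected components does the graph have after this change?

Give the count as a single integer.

Answer: 1

Derivation:
Initial component count: 1
Add (5,6): endpoints already in same component. Count unchanged: 1.
New component count: 1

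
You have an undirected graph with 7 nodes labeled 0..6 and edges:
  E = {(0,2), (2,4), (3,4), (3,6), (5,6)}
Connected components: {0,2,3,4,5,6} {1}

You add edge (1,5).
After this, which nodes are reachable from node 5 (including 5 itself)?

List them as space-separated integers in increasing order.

Before: nodes reachable from 5: {0,2,3,4,5,6}
Adding (1,5): merges 5's component with another. Reachability grows.
After: nodes reachable from 5: {0,1,2,3,4,5,6}

Answer: 0 1 2 3 4 5 6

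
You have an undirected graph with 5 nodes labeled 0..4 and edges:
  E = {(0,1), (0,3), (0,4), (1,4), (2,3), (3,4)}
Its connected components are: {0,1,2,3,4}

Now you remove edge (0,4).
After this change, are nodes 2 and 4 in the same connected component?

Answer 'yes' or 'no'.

Initial components: {0,1,2,3,4}
Removing edge (0,4): not a bridge — component count unchanged at 1.
New components: {0,1,2,3,4}
Are 2 and 4 in the same component? yes

Answer: yes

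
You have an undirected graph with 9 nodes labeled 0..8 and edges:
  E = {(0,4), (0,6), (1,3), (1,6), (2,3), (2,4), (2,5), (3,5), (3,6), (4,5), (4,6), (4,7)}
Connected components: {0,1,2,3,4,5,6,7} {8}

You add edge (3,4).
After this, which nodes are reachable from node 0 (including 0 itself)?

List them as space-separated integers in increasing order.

Answer: 0 1 2 3 4 5 6 7

Derivation:
Before: nodes reachable from 0: {0,1,2,3,4,5,6,7}
Adding (3,4): both endpoints already in same component. Reachability from 0 unchanged.
After: nodes reachable from 0: {0,1,2,3,4,5,6,7}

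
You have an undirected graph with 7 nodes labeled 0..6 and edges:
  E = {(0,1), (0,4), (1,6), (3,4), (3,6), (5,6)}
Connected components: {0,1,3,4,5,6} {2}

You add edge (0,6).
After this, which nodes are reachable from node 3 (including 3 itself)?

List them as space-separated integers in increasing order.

Answer: 0 1 3 4 5 6

Derivation:
Before: nodes reachable from 3: {0,1,3,4,5,6}
Adding (0,6): both endpoints already in same component. Reachability from 3 unchanged.
After: nodes reachable from 3: {0,1,3,4,5,6}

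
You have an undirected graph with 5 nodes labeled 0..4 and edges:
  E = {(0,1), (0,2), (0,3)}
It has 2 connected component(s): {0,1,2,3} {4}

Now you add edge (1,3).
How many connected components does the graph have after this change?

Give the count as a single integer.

Initial component count: 2
Add (1,3): endpoints already in same component. Count unchanged: 2.
New component count: 2

Answer: 2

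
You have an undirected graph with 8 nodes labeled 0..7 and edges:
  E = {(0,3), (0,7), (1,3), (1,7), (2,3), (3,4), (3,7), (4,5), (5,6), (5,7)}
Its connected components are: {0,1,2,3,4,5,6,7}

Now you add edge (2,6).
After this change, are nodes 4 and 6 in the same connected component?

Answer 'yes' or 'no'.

Initial components: {0,1,2,3,4,5,6,7}
Adding edge (2,6): both already in same component {0,1,2,3,4,5,6,7}. No change.
New components: {0,1,2,3,4,5,6,7}
Are 4 and 6 in the same component? yes

Answer: yes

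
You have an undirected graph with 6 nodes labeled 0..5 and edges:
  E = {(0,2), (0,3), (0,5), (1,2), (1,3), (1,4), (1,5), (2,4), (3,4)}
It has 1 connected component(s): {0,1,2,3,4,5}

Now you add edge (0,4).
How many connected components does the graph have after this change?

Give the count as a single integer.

Initial component count: 1
Add (0,4): endpoints already in same component. Count unchanged: 1.
New component count: 1

Answer: 1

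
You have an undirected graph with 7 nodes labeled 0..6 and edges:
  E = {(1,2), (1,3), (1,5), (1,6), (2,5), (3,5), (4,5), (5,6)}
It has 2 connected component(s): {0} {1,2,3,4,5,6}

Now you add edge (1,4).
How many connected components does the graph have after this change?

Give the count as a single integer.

Answer: 2

Derivation:
Initial component count: 2
Add (1,4): endpoints already in same component. Count unchanged: 2.
New component count: 2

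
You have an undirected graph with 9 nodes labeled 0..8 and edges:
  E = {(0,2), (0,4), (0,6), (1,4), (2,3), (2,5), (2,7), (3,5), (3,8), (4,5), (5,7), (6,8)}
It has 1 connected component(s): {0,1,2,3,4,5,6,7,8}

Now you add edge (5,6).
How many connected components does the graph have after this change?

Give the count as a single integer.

Answer: 1

Derivation:
Initial component count: 1
Add (5,6): endpoints already in same component. Count unchanged: 1.
New component count: 1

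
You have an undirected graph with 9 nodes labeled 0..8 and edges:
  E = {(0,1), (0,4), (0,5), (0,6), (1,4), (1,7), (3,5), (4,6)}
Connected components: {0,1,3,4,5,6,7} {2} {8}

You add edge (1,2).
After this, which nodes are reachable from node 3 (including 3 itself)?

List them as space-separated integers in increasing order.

Before: nodes reachable from 3: {0,1,3,4,5,6,7}
Adding (1,2): merges 3's component with another. Reachability grows.
After: nodes reachable from 3: {0,1,2,3,4,5,6,7}

Answer: 0 1 2 3 4 5 6 7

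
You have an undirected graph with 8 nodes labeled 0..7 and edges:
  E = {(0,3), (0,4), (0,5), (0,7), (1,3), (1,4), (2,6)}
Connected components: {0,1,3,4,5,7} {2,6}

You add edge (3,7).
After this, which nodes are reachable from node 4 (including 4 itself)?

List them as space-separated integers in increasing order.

Before: nodes reachable from 4: {0,1,3,4,5,7}
Adding (3,7): both endpoints already in same component. Reachability from 4 unchanged.
After: nodes reachable from 4: {0,1,3,4,5,7}

Answer: 0 1 3 4 5 7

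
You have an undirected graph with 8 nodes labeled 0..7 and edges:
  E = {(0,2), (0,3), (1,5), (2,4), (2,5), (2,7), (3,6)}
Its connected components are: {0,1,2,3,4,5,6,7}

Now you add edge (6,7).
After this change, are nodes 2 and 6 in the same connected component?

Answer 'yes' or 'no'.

Initial components: {0,1,2,3,4,5,6,7}
Adding edge (6,7): both already in same component {0,1,2,3,4,5,6,7}. No change.
New components: {0,1,2,3,4,5,6,7}
Are 2 and 6 in the same component? yes

Answer: yes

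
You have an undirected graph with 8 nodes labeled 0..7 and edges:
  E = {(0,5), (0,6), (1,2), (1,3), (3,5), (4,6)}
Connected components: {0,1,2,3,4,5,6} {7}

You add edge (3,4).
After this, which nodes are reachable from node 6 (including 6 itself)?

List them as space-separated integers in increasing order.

Answer: 0 1 2 3 4 5 6

Derivation:
Before: nodes reachable from 6: {0,1,2,3,4,5,6}
Adding (3,4): both endpoints already in same component. Reachability from 6 unchanged.
After: nodes reachable from 6: {0,1,2,3,4,5,6}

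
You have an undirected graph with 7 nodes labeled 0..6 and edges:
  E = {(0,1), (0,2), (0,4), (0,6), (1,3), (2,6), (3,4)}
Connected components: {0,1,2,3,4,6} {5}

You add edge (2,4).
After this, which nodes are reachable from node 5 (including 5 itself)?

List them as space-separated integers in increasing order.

Answer: 5

Derivation:
Before: nodes reachable from 5: {5}
Adding (2,4): both endpoints already in same component. Reachability from 5 unchanged.
After: nodes reachable from 5: {5}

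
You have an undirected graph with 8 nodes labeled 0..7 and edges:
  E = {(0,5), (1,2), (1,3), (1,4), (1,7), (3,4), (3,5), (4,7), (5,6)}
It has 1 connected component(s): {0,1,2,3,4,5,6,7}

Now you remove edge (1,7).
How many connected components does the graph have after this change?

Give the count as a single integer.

Initial component count: 1
Remove (1,7): not a bridge. Count unchanged: 1.
  After removal, components: {0,1,2,3,4,5,6,7}
New component count: 1

Answer: 1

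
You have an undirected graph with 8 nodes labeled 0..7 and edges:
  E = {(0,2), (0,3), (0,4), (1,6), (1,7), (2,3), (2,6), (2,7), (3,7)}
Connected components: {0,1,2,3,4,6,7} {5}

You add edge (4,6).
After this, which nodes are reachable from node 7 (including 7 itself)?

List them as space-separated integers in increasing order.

Answer: 0 1 2 3 4 6 7

Derivation:
Before: nodes reachable from 7: {0,1,2,3,4,6,7}
Adding (4,6): both endpoints already in same component. Reachability from 7 unchanged.
After: nodes reachable from 7: {0,1,2,3,4,6,7}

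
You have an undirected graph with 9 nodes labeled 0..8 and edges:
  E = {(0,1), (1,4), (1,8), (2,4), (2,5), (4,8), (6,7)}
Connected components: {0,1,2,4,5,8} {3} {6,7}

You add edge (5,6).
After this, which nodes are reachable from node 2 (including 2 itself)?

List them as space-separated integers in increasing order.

Before: nodes reachable from 2: {0,1,2,4,5,8}
Adding (5,6): merges 2's component with another. Reachability grows.
After: nodes reachable from 2: {0,1,2,4,5,6,7,8}

Answer: 0 1 2 4 5 6 7 8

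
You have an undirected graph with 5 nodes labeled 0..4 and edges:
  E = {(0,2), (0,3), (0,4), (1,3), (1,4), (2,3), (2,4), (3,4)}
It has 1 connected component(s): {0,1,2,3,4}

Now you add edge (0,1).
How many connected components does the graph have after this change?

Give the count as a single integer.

Answer: 1

Derivation:
Initial component count: 1
Add (0,1): endpoints already in same component. Count unchanged: 1.
New component count: 1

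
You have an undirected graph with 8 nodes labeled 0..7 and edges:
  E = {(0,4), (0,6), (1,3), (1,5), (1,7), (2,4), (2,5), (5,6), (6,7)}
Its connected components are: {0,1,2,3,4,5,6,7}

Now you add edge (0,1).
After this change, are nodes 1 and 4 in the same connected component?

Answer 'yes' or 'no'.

Initial components: {0,1,2,3,4,5,6,7}
Adding edge (0,1): both already in same component {0,1,2,3,4,5,6,7}. No change.
New components: {0,1,2,3,4,5,6,7}
Are 1 and 4 in the same component? yes

Answer: yes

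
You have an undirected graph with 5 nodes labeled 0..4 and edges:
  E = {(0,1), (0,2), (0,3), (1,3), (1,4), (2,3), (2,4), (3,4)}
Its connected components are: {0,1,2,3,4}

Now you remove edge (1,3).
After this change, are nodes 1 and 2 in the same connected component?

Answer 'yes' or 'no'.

Initial components: {0,1,2,3,4}
Removing edge (1,3): not a bridge — component count unchanged at 1.
New components: {0,1,2,3,4}
Are 1 and 2 in the same component? yes

Answer: yes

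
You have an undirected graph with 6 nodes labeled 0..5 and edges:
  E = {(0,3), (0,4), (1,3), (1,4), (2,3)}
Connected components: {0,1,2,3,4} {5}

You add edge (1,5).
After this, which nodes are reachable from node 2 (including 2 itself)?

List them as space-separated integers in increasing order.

Before: nodes reachable from 2: {0,1,2,3,4}
Adding (1,5): merges 2's component with another. Reachability grows.
After: nodes reachable from 2: {0,1,2,3,4,5}

Answer: 0 1 2 3 4 5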